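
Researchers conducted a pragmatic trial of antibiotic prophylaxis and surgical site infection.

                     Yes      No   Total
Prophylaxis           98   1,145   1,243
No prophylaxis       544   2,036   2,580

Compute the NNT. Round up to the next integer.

8

Risk in treated group = 98/1243 = 0.07884; risk in control = 544/2580 = 0.21085.
Absolute risk reduction = 0.21085 − 0.07884 = 0.13201
NNT = 1 / ARR = 1 / 0.13201 = 7.575 → round up → 8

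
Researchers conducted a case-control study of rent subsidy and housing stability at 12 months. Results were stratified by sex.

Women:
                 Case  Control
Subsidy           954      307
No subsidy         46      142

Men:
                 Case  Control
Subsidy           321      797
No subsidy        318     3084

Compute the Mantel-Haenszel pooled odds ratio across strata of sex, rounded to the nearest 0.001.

4.748

OR_MH = Σ(aᵢdᵢ/nᵢ) / Σ(bᵢcᵢ/nᵢ), where nᵢ is the stratum total.
Stratum 1 (Women): n = 1449; a·d/n = 954·142/1449 = 93.4907; b·c/n = 307·46/1449 = 9.7460
Stratum 2 (Men): n = 4520; a·d/n = 321·3084/4520 = 219.0186; b·c/n = 797·318/4520 = 56.0721
OR_MH = (93.4907 + 219.0186) / (9.7460 + 56.0721) = 312.5093 / 65.8182 = 4.74807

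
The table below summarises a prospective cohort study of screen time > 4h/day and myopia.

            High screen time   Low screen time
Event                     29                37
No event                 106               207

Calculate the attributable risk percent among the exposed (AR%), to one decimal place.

29.4

Reading the table with exposure as columns: a = 29 (High screen time, case), b = 106 (High screen time, non-case), c = 37 (Low screen time, case), d = 207.
Risk in exposed = 29/135 = 0.21481; risk in unexposed = 37/244 = 0.15164.
RR = 0.21481/0.15164 = 1.41662
AR% = (RR − 1)/RR × 100 = (1.41662 − 1)/1.41662 × 100 = 29.4093%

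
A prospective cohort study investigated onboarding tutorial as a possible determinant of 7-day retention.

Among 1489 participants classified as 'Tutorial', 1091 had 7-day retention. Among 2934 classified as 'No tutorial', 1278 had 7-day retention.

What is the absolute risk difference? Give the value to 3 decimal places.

From the description: a = 1091, b = 398, c = 1278, d = 1656.
Risk in exposed = 1091/1489 = 0.732707; risk in unexposed = 1278/2934 = 0.435583.
Risk difference = 0.732707 − 0.435583 = 0.297124

0.297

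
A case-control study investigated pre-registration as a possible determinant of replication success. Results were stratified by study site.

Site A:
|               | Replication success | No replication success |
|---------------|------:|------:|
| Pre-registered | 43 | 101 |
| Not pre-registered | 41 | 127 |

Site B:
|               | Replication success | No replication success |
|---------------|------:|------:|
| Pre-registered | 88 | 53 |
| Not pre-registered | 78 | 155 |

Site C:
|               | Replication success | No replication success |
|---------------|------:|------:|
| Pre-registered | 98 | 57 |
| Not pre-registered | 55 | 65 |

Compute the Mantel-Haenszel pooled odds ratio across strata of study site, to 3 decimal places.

OR_MH = Σ(aᵢdᵢ/nᵢ) / Σ(bᵢcᵢ/nᵢ), where nᵢ is the stratum total.
Stratum 1 (Site A): n = 312; a·d/n = 43·127/312 = 17.5032; b·c/n = 101·41/312 = 13.2724
Stratum 2 (Site B): n = 374; a·d/n = 88·155/374 = 36.4706; b·c/n = 53·78/374 = 11.0535
Stratum 3 (Site C): n = 275; a·d/n = 98·65/275 = 23.1636; b·c/n = 57·55/275 = 11.4000
OR_MH = (17.5032 + 36.4706 + 23.1636) / (13.2724 + 11.0535 + 11.4000) = 77.1374 / 35.7259 = 2.15915

2.159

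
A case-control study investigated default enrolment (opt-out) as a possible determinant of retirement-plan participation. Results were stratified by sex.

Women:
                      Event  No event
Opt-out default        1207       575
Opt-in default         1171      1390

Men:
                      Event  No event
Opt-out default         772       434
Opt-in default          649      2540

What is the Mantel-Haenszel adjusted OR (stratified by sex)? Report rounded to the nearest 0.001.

OR_MH = Σ(aᵢdᵢ/nᵢ) / Σ(bᵢcᵢ/nᵢ), where nᵢ is the stratum total.
Stratum 1 (Women): n = 4343; a·d/n = 1207·1390/4343 = 386.3067; b·c/n = 575·1171/4343 = 155.0368
Stratum 2 (Men): n = 4395; a·d/n = 772·2540/4395 = 446.1615; b·c/n = 434·649/4395 = 64.0878
OR_MH = (386.3067 + 446.1615) / (155.0368 + 64.0878) = 832.4682 / 219.1247 = 3.79906

3.799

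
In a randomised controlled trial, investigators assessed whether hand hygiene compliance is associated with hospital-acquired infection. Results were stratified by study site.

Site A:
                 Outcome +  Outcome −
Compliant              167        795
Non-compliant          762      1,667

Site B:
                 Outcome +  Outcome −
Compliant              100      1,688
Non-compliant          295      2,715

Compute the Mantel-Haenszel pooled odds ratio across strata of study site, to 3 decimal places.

0.491

OR_MH = Σ(aᵢdᵢ/nᵢ) / Σ(bᵢcᵢ/nᵢ), where nᵢ is the stratum total.
Stratum 1 (Site A): n = 3391; a·d/n = 167·1667/3391 = 82.0964; b·c/n = 795·762/3391 = 178.6464
Stratum 2 (Site B): n = 4798; a·d/n = 100·2715/4798 = 56.5861; b·c/n = 1688·295/4798 = 103.7849
OR_MH = (82.0964 + 56.5861) / (178.6464 + 103.7849) = 138.6825 / 282.4313 = 0.49103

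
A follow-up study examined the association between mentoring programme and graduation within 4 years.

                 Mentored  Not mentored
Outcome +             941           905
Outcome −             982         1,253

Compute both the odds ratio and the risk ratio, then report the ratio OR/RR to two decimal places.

1.14

Reading the table with exposure as columns: a = 941 (Mentored, case), b = 982 (Mentored, non-case), c = 905 (Not mentored, case), d = 1253.
OR = (941·1253)/(982·905) = 1179073/888710 = 1.32672
Risk in exposed = 941/1923 = 0.48934; risk in unexposed = 905/2158 = 0.41937; RR = 1.16685
OR/RR = 1.32672 / 1.16685 = 1.13702
The outcome is not rare, so the OR lies further from 1 than the RR.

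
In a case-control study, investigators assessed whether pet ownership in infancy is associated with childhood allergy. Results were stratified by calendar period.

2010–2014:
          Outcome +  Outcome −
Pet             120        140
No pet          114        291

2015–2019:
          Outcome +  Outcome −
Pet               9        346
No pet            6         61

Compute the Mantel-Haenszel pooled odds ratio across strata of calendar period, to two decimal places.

1.86

OR_MH = Σ(aᵢdᵢ/nᵢ) / Σ(bᵢcᵢ/nᵢ), where nᵢ is the stratum total.
Stratum 1 (2010–2014): n = 665; a·d/n = 120·291/665 = 52.5113; b·c/n = 140·114/665 = 24.0000
Stratum 2 (2015–2019): n = 422; a·d/n = 9·61/422 = 1.3009; b·c/n = 346·6/422 = 4.9194
OR_MH = (52.5113 + 1.3009) / (24.0000 + 4.9194) = 53.8122 / 28.9194 = 1.86076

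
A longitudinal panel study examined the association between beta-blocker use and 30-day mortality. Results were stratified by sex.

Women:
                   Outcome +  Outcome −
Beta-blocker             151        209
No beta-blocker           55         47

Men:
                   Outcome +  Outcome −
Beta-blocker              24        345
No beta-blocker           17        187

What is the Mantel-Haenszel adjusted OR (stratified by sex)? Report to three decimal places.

OR_MH = Σ(aᵢdᵢ/nᵢ) / Σ(bᵢcᵢ/nᵢ), where nᵢ is the stratum total.
Stratum 1 (Women): n = 462; a·d/n = 151·47/462 = 15.3615; b·c/n = 209·55/462 = 24.8810
Stratum 2 (Men): n = 573; a·d/n = 24·187/573 = 7.8325; b·c/n = 345·17/573 = 10.2356
OR_MH = (15.3615 + 7.8325) / (24.8810 + 10.2356) = 23.1939 / 35.1166 = 0.66048

0.660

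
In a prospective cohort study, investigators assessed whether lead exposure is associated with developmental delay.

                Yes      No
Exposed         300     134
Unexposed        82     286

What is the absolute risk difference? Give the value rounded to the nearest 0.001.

0.468

Cells: a = 300, b = 134, c = 82, d = 286.
Risk in exposed = 300/434 = 0.691244; risk in unexposed = 82/368 = 0.222826.
Risk difference = 0.691244 − 0.222826 = 0.468418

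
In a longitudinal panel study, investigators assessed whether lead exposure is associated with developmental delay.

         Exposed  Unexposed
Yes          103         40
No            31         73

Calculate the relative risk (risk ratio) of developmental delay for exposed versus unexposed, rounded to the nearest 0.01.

2.17

Reading the table with exposure as columns: a = 103 (Exposed, case), b = 31 (Exposed, non-case), c = 40 (Unexposed, case), d = 73.
Risk in exposed = 103/134 = 0.76866; risk in unexposed = 40/113 = 0.35398.
RR = 0.76866 / 0.35398 = 2.17146
The risk among the exposed is 2.17 times that among the unexposed.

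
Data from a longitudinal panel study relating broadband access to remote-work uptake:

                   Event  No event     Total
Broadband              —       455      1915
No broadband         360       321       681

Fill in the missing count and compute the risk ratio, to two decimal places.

The missing cell is in the exposed row: 1915 − 455 = 1460.
So a = 1460, b = 455, c = 360, d = 321.
RR = [a/(a+b)] / [c/(c+d)] = (1460/1915) / (360/681) = 0.76240/0.52863 = 1.44221

1.44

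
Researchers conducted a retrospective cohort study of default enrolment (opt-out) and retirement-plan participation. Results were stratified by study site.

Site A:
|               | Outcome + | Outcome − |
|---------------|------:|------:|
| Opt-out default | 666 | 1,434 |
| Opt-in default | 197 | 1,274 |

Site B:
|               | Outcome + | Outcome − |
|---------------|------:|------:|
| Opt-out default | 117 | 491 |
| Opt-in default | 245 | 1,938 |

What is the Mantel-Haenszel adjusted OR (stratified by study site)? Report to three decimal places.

OR_MH = Σ(aᵢdᵢ/nᵢ) / Σ(bᵢcᵢ/nᵢ), where nᵢ is the stratum total.
Stratum 1 (Site A): n = 3571; a·d/n = 666·1274/3571 = 237.6040; b·c/n = 1434·197/3571 = 79.1089
Stratum 2 (Site B): n = 2791; a·d/n = 117·1938/2791 = 81.2418; b·c/n = 491·245/2791 = 43.1010
OR_MH = (237.6040 + 81.2418) / (79.1089 + 43.1010) = 318.8459 / 122.2100 = 2.60900

2.609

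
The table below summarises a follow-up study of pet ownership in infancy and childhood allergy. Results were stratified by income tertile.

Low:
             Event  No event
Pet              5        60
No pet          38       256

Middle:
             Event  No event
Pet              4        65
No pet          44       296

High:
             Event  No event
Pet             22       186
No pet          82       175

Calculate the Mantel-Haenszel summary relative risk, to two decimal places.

0.38

RR_MH = Σ(aᵢ·n₀ᵢ/nᵢ) / Σ(cᵢ·n₁ᵢ/nᵢ), with n₁ᵢ = aᵢ+bᵢ (exposed), n₀ᵢ = cᵢ+dᵢ (unexposed), nᵢ = n₁ᵢ+n₀ᵢ.
Stratum 1 (Low): n₁ = 65, n₀ = 294, n = 359; a·n₀/n = 5·294/359 = 4.0947; c·n₁/n = 38·65/359 = 6.8802
Stratum 2 (Middle): n₁ = 69, n₀ = 340, n = 409; a·n₀/n = 4·340/409 = 3.3252; c·n₁/n = 44·69/409 = 7.4230
Stratum 3 (High): n₁ = 208, n₀ = 257, n = 465; a·n₀/n = 22·257/465 = 12.1591; c·n₁/n = 82·208/465 = 36.6796
RR_MH = (4.0947 + 3.3252 + 12.1591) / (6.8802 + 7.4230 + 36.6796) = 19.5790 / 50.9828 = 0.38403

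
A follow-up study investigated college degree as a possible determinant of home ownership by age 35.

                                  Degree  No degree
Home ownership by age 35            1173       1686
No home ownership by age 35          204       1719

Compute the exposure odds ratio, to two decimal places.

5.86

Reading the table with exposure as columns: a = 1173 (Degree, case), b = 204 (Degree, non-case), c = 1686 (No degree, case), d = 1719.
OR = (a·d)/(b·c) = (1173 × 1719) / (204 × 1686) = 2016387 / 343944 = 5.86254
The odds of home ownership by age 35 are about 5.86 times as high in the degree group.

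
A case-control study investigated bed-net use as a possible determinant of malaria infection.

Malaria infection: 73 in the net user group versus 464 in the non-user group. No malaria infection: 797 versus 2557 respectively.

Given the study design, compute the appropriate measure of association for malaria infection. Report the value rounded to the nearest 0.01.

0.50

From the description: a = 73, b = 797, c = 464, d = 2557.
This is a case-control study: participants were sampled on outcome status, so risks in the source population cannot be estimated directly — relative risk is not valid here. The odds ratio is the appropriate measure.
OR = (a·d)/(b·c) = (73 × 2557) / (797 × 464) = 186661 / 369808 = 0.50475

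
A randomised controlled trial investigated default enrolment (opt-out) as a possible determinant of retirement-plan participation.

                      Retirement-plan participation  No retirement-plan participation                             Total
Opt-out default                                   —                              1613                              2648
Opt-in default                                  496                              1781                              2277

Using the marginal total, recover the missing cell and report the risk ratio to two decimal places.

1.79

The missing cell is in the exposed row: 2648 − 1613 = 1035.
So a = 1035, b = 1613, c = 496, d = 1781.
RR = [a/(a+b)] / [c/(c+d)] = (1035/2648) / (496/2277) = 0.39086/0.21783 = 1.79434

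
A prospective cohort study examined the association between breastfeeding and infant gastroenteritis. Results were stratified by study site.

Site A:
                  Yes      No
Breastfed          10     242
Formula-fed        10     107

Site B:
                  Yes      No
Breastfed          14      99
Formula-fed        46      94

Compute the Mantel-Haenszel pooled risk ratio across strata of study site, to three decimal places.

RR_MH = Σ(aᵢ·n₀ᵢ/nᵢ) / Σ(cᵢ·n₁ᵢ/nᵢ), with n₁ᵢ = aᵢ+bᵢ (exposed), n₀ᵢ = cᵢ+dᵢ (unexposed), nᵢ = n₁ᵢ+n₀ᵢ.
Stratum 1 (Site A): n₁ = 252, n₀ = 117, n = 369; a·n₀/n = 10·117/369 = 3.1707; c·n₁/n = 10·252/369 = 6.8293
Stratum 2 (Site B): n₁ = 113, n₀ = 140, n = 253; a·n₀/n = 14·140/253 = 7.7470; c·n₁/n = 46·113/253 = 20.5455
RR_MH = (3.1707 + 7.7470) / (6.8293 + 20.5455) = 10.9178 / 27.3747 = 0.39883

0.399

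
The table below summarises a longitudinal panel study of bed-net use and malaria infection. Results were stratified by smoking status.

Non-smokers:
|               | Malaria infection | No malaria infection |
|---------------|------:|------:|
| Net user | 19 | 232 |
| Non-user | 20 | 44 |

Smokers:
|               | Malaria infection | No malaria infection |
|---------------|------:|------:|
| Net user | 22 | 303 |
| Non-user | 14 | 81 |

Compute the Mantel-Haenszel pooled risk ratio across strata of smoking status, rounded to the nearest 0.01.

RR_MH = Σ(aᵢ·n₀ᵢ/nᵢ) / Σ(cᵢ·n₁ᵢ/nᵢ), with n₁ᵢ = aᵢ+bᵢ (exposed), n₀ᵢ = cᵢ+dᵢ (unexposed), nᵢ = n₁ᵢ+n₀ᵢ.
Stratum 1 (Non-smokers): n₁ = 251, n₀ = 64, n = 315; a·n₀/n = 19·64/315 = 3.8603; c·n₁/n = 20·251/315 = 15.9365
Stratum 2 (Smokers): n₁ = 325, n₀ = 95, n = 420; a·n₀/n = 22·95/420 = 4.9762; c·n₁/n = 14·325/420 = 10.8333
RR_MH = (3.8603 + 4.9762) / (15.9365 + 10.8333) = 8.8365 / 26.7698 = 0.33009

0.33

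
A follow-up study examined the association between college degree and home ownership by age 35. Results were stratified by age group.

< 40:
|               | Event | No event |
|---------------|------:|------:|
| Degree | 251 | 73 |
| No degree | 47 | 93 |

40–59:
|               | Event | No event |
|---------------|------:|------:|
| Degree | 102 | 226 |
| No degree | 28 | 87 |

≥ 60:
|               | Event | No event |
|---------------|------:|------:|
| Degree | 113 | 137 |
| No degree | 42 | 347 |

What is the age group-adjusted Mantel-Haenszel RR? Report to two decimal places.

2.44

RR_MH = Σ(aᵢ·n₀ᵢ/nᵢ) / Σ(cᵢ·n₁ᵢ/nᵢ), with n₁ᵢ = aᵢ+bᵢ (exposed), n₀ᵢ = cᵢ+dᵢ (unexposed), nᵢ = n₁ᵢ+n₀ᵢ.
Stratum 1 (< 40): n₁ = 324, n₀ = 140, n = 464; a·n₀/n = 251·140/464 = 75.7328; c·n₁/n = 47·324/464 = 32.8190
Stratum 2 (40–59): n₁ = 328, n₀ = 115, n = 443; a·n₀/n = 102·115/443 = 26.4786; c·n₁/n = 28·328/443 = 20.7314
Stratum 3 (≥ 60): n₁ = 250, n₀ = 389, n = 639; a·n₀/n = 113·389/639 = 68.7903; c·n₁/n = 42·250/639 = 16.4319
RR_MH = (75.7328 + 26.4786 + 68.7903) / (32.8190 + 20.7314 + 16.4319) = 171.0016 / 69.9823 = 2.44350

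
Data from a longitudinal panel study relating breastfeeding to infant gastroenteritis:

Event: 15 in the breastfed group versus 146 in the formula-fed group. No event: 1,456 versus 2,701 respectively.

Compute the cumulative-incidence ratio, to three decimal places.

From the description: a = 15, b = 1456, c = 146, d = 2701.
Risk in exposed = 15/1471 = 0.01020; risk in unexposed = 146/2847 = 0.05128.
RR = 0.01020 / 0.05128 = 0.19884
The risk is 80% lower among the exposed than among the unexposed.

0.199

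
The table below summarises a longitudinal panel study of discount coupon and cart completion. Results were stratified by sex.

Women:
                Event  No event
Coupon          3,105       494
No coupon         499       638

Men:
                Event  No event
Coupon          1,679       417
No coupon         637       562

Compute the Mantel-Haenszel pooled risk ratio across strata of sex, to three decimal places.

RR_MH = Σ(aᵢ·n₀ᵢ/nᵢ) / Σ(cᵢ·n₁ᵢ/nᵢ), with n₁ᵢ = aᵢ+bᵢ (exposed), n₀ᵢ = cᵢ+dᵢ (unexposed), nᵢ = n₁ᵢ+n₀ᵢ.
Stratum 1 (Women): n₁ = 3599, n₀ = 1137, n = 4736; a·n₀/n = 3105·1137/4736 = 745.4360; c·n₁/n = 499·3599/4736 = 379.2021
Stratum 2 (Men): n₁ = 2096, n₀ = 1199, n = 3295; a·n₀/n = 1679·1199/3295 = 610.9624; c·n₁/n = 637·2096/3295 = 405.2055
RR_MH = (745.4360 + 610.9624) / (379.2021 + 405.2055) = 1356.3984 / 784.4075 = 1.72920

1.729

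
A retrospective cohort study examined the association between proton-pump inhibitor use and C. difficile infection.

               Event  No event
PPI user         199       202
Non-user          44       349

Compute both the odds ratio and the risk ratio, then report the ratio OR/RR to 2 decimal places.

1.76

Cells: a = 199, b = 202, c = 44, d = 349.
OR = (199·349)/(202·44) = 69451/8888 = 7.81402
Risk in exposed = 199/401 = 0.49626; risk in unexposed = 44/393 = 0.11196; RR = 4.43250
OR/RR = 7.81402 / 4.43250 = 1.76289
The outcome is not rare, so the OR lies further from 1 than the RR.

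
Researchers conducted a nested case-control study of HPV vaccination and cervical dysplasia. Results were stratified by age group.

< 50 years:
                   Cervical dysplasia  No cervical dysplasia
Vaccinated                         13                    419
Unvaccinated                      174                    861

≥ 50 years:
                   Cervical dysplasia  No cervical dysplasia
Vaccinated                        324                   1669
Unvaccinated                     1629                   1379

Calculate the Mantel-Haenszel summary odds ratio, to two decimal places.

0.16

OR_MH = Σ(aᵢdᵢ/nᵢ) / Σ(bᵢcᵢ/nᵢ), where nᵢ is the stratum total.
Stratum 1 (< 50 years): n = 1467; a·d/n = 13·861/1467 = 7.6299; b·c/n = 419·174/1467 = 49.6973
Stratum 2 (≥ 50 years): n = 5001; a·d/n = 324·1379/5001 = 89.3413; b·c/n = 1669·1629/5001 = 543.6515
OR_MH = (7.6299 + 89.3413) / (49.6973 + 543.6515) = 96.9712 / 593.3488 = 0.16343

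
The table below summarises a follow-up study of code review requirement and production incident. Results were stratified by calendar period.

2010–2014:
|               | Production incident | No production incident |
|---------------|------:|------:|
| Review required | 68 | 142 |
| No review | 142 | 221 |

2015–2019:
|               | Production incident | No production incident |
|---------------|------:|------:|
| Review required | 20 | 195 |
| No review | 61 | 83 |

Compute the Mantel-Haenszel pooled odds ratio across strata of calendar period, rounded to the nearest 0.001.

OR_MH = Σ(aᵢdᵢ/nᵢ) / Σ(bᵢcᵢ/nᵢ), where nᵢ is the stratum total.
Stratum 1 (2010–2014): n = 573; a·d/n = 68·221/573 = 26.2269; b·c/n = 142·142/573 = 35.1902
Stratum 2 (2015–2019): n = 359; a·d/n = 20·83/359 = 4.6240; b·c/n = 195·61/359 = 33.1337
OR_MH = (26.2269 + 4.6240) / (35.1902 + 33.1337) = 30.8508 / 68.3239 = 0.45154

0.452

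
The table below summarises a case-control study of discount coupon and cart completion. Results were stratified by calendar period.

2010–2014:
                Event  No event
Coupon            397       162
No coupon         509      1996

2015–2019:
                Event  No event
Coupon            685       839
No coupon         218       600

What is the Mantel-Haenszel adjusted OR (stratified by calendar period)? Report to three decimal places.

OR_MH = Σ(aᵢdᵢ/nᵢ) / Σ(bᵢcᵢ/nᵢ), where nᵢ is the stratum total.
Stratum 1 (2010–2014): n = 3064; a·d/n = 397·1996/3064 = 258.6201; b·c/n = 162·509/3064 = 26.9119
Stratum 2 (2015–2019): n = 2342; a·d/n = 685·600/2342 = 175.4910; b·c/n = 839·218/2342 = 78.0965
OR_MH = (258.6201 + 175.4910) / (26.9119 + 78.0965) = 434.1111 / 105.0084 = 4.13406

4.134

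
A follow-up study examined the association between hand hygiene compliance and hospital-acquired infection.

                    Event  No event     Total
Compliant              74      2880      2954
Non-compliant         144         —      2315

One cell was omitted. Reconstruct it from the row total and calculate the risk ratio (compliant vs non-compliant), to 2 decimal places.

The missing cell is in the unexposed row: 2315 − 144 = 2171.
So a = 74, b = 2880, c = 144, d = 2171.
RR = [a/(a+b)] / [c/(c+d)] = (74/2954) / (144/2315) = 0.02505/0.06220 = 0.40273

0.40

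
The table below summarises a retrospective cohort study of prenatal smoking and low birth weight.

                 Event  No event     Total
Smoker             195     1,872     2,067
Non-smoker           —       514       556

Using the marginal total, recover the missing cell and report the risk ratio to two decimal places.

The missing cell is in the unexposed row: 556 − 514 = 42.
So a = 195, b = 1872, c = 42, d = 514.
RR = [a/(a+b)] / [c/(c+d)] = (195/2067) / (42/556) = 0.09434/0.07554 = 1.24888

1.25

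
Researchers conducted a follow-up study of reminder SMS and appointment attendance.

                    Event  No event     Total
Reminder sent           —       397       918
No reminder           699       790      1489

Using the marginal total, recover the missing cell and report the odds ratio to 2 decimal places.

The missing cell is in the exposed row: 918 − 397 = 521.
So a = 521, b = 397, c = 699, d = 790.
OR = (a·d)/(b·c) = (521 × 790) / (397 × 699) = 411590 / 277503 = 1.48319

1.48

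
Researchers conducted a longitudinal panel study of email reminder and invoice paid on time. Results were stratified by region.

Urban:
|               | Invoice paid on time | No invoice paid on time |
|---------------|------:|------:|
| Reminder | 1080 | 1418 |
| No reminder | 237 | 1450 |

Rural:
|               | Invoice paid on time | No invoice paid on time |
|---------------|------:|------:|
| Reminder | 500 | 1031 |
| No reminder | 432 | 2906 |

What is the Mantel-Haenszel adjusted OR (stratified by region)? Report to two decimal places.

3.92

OR_MH = Σ(aᵢdᵢ/nᵢ) / Σ(bᵢcᵢ/nᵢ), where nᵢ is the stratum total.
Stratum 1 (Urban): n = 4185; a·d/n = 1080·1450/4185 = 374.1935; b·c/n = 1418·237/4185 = 80.3025
Stratum 2 (Rural): n = 4869; a·d/n = 500·2906/4869 = 298.4186; b·c/n = 1031·432/4869 = 91.4750
OR_MH = (374.1935 + 298.4186) / (80.3025 + 91.4750) = 672.6121 / 171.7776 = 3.91560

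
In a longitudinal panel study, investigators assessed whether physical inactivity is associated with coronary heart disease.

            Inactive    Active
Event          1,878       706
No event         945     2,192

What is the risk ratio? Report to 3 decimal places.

2.731

Reading the table with exposure as columns: a = 1878 (Inactive, case), b = 945 (Inactive, non-case), c = 706 (Active, case), d = 2192.
Risk in exposed = 1878/2823 = 0.66525; risk in unexposed = 706/2898 = 0.24362.
RR = 0.66525 / 0.24362 = 2.73073
The risk among the exposed is 2.73 times that among the unexposed.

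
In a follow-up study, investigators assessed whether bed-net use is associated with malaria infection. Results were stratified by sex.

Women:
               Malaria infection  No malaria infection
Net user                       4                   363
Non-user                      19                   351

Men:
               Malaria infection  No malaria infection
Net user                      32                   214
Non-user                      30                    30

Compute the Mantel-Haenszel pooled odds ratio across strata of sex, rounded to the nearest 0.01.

OR_MH = Σ(aᵢdᵢ/nᵢ) / Σ(bᵢcᵢ/nᵢ), where nᵢ is the stratum total.
Stratum 1 (Women): n = 737; a·d/n = 4·351/737 = 1.9050; b·c/n = 363·19/737 = 9.3582
Stratum 2 (Men): n = 306; a·d/n = 32·30/306 = 3.1373; b·c/n = 214·30/306 = 20.9804
OR_MH = (1.9050 + 3.1373) / (9.3582 + 20.9804) = 5.0423 / 30.3386 = 0.16620

0.17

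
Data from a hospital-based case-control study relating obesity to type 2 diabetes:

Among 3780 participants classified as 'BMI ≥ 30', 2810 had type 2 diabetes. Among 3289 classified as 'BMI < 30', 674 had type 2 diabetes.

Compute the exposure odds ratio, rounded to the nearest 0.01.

11.24

From the description: a = 2810, b = 970, c = 674, d = 2615.
OR = (a·d)/(b·c) = (2810 × 2615) / (970 × 674) = 7348150 / 653780 = 11.23948
The odds of type 2 diabetes are about 11.24 times as high in the bmi ≥ 30 group.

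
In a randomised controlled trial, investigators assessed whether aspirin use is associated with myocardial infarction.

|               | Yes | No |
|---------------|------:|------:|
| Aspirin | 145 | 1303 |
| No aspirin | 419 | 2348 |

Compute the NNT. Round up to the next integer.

Risk in treated group = 145/1448 = 0.10014; risk in control = 419/2767 = 0.15143.
Absolute risk reduction = 0.15143 − 0.10014 = 0.05129
NNT = 1 / ARR = 1 / 0.05129 = 19.497 → round up → 20

20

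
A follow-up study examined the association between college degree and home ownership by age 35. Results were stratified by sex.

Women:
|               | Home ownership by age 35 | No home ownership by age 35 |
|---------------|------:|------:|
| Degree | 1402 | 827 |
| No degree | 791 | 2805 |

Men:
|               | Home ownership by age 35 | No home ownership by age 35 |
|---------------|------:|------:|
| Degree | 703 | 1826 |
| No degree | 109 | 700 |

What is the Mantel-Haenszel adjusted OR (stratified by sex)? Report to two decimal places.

4.78

OR_MH = Σ(aᵢdᵢ/nᵢ) / Σ(bᵢcᵢ/nᵢ), where nᵢ is the stratum total.
Stratum 1 (Women): n = 5825; a·d/n = 1402·2805/5825 = 675.1262; b·c/n = 827·791/5825 = 112.3016
Stratum 2 (Men): n = 3338; a·d/n = 703·700/3338 = 147.4236; b·c/n = 1826·109/3338 = 59.6267
OR_MH = (675.1262 + 147.4236) / (112.3016 + 59.6267) = 822.5498 / 171.9284 = 4.78426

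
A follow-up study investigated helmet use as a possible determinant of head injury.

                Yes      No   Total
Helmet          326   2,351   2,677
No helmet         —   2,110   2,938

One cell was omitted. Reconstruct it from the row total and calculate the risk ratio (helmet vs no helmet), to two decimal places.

The missing cell is in the unexposed row: 2938 − 2110 = 828.
So a = 326, b = 2351, c = 828, d = 2110.
RR = [a/(a+b)] / [c/(c+d)] = (326/2677) / (828/2938) = 0.12178/0.28182 = 0.43211

0.43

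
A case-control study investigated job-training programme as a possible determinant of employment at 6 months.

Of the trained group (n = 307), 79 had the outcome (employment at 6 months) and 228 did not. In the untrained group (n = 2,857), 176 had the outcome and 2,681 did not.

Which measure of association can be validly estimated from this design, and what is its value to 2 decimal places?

From the description: a = 79, b = 228, c = 176, d = 2681.
This is a case-control study: participants were sampled on outcome status, so risks in the source population cannot be estimated directly — relative risk is not valid here. The odds ratio is the appropriate measure.
OR = (a·d)/(b·c) = (79 × 2681) / (228 × 176) = 211799 / 40128 = 5.27809

5.28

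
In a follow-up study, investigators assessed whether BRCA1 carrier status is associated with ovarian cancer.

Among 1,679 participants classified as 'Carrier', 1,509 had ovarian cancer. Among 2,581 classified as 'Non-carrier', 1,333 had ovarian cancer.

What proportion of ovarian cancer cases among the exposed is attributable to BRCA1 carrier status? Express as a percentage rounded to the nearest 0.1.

42.5

From the description: a = 1509, b = 170, c = 1333, d = 1248.
Risk in exposed = 1509/1679 = 0.89875; risk in unexposed = 1333/2581 = 0.51647.
RR = 0.89875/0.51647 = 1.74019
AR% = (RR − 1)/RR × 100 = (1.74019 − 1)/1.74019 × 100 = 42.5350%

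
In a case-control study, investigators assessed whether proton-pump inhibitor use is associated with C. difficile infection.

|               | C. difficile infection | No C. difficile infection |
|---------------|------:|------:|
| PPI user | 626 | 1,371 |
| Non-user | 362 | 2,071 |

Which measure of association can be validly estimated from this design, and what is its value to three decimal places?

Cells: a = 626, b = 1371, c = 362, d = 2071.
This is a case-control study: participants were sampled on outcome status, so risks in the source population cannot be estimated directly — relative risk is not valid here. The odds ratio is the appropriate measure.
OR = (a·d)/(b·c) = (626 × 2071) / (1371 × 362) = 1296446 / 496302 = 2.61221

2.612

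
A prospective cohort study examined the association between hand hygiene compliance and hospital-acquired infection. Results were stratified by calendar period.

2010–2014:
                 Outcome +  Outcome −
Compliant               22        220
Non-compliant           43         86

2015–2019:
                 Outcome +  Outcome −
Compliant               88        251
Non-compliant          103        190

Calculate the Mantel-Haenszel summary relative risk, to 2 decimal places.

RR_MH = Σ(aᵢ·n₀ᵢ/nᵢ) / Σ(cᵢ·n₁ᵢ/nᵢ), with n₁ᵢ = aᵢ+bᵢ (exposed), n₀ᵢ = cᵢ+dᵢ (unexposed), nᵢ = n₁ᵢ+n₀ᵢ.
Stratum 1 (2010–2014): n₁ = 242, n₀ = 129, n = 371; a·n₀/n = 22·129/371 = 7.6496; c·n₁/n = 43·242/371 = 28.0485
Stratum 2 (2015–2019): n₁ = 339, n₀ = 293, n = 632; a·n₀/n = 88·293/632 = 40.7975; c·n₁/n = 103·339/632 = 55.2484
RR_MH = (7.6496 + 40.7975) / (28.0485 + 55.2484) = 48.4471 / 83.2969 = 0.58162

0.58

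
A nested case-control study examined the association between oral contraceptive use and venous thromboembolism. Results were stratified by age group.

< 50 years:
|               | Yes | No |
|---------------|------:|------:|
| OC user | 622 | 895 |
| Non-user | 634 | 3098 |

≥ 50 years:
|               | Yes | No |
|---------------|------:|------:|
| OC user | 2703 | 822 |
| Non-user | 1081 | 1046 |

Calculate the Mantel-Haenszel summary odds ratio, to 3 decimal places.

OR_MH = Σ(aᵢdᵢ/nᵢ) / Σ(bᵢcᵢ/nᵢ), where nᵢ is the stratum total.
Stratum 1 (< 50 years): n = 5249; a·d/n = 622·3098/5249 = 367.1092; b·c/n = 895·634/5249 = 108.1025
Stratum 2 (≥ 50 years): n = 5652; a·d/n = 2703·1046/5652 = 500.2367; b·c/n = 822·1081/5652 = 157.2155
OR_MH = (367.1092 + 500.2367) / (108.1025 + 157.2155) = 867.3459 / 265.3180 = 3.26908

3.269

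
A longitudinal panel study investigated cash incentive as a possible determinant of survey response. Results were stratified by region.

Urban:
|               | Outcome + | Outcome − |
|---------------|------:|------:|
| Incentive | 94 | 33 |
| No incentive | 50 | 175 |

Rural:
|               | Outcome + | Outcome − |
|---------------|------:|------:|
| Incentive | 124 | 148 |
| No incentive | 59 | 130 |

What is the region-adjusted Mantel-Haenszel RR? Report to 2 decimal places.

2.10

RR_MH = Σ(aᵢ·n₀ᵢ/nᵢ) / Σ(cᵢ·n₁ᵢ/nᵢ), with n₁ᵢ = aᵢ+bᵢ (exposed), n₀ᵢ = cᵢ+dᵢ (unexposed), nᵢ = n₁ᵢ+n₀ᵢ.
Stratum 1 (Urban): n₁ = 127, n₀ = 225, n = 352; a·n₀/n = 94·225/352 = 60.0852; c·n₁/n = 50·127/352 = 18.0398
Stratum 2 (Rural): n₁ = 272, n₀ = 189, n = 461; a·n₀/n = 124·189/461 = 50.8373; c·n₁/n = 59·272/461 = 34.8113
RR_MH = (60.0852 + 50.8373) / (18.0398 + 34.8113) = 110.9225 / 52.8511 = 2.09878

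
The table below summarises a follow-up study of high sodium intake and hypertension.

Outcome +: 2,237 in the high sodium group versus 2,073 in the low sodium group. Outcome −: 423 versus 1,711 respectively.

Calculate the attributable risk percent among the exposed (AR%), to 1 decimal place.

From the description: a = 2237, b = 423, c = 2073, d = 1711.
Risk in exposed = 2237/2660 = 0.84098; risk in unexposed = 2073/3784 = 0.54783.
RR = 0.84098/0.54783 = 1.53510
AR% = (RR − 1)/RR × 100 = (1.53510 − 1)/1.53510 × 100 = 34.8576%

34.9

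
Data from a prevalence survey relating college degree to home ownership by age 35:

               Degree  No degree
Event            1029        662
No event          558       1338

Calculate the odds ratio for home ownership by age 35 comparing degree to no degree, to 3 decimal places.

3.727

Reading the table with exposure as columns: a = 1029 (Degree, case), b = 558 (Degree, non-case), c = 662 (No degree, case), d = 1338.
OR = (a·d)/(b·c) = (1029 × 1338) / (558 × 662) = 1376802 / 369396 = 3.72717
The odds of home ownership by age 35 are about 3.73 times as high in the degree group.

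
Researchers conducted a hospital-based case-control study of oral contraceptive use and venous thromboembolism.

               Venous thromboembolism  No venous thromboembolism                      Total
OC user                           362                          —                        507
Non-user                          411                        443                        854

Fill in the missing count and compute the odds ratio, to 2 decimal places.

The missing cell is in the exposed row: 507 − 362 = 145.
So a = 362, b = 145, c = 411, d = 443.
OR = (a·d)/(b·c) = (362 × 443) / (145 × 411) = 160366 / 59595 = 2.69093

2.69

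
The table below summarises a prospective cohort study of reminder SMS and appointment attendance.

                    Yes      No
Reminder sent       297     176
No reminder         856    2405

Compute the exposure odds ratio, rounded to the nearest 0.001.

4.741

Cells: a = 297, b = 176, c = 856, d = 2405.
OR = (a·d)/(b·c) = (297 × 2405) / (176 × 856) = 714285 / 150656 = 4.74117
The odds of appointment attendance are about 4.74 times as high in the reminder sent group.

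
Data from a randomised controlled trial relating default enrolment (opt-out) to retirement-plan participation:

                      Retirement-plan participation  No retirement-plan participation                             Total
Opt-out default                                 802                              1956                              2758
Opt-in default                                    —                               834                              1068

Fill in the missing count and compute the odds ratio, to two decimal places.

1.46

The missing cell is in the unexposed row: 1068 − 834 = 234.
So a = 802, b = 1956, c = 234, d = 834.
OR = (a·d)/(b·c) = (802 × 834) / (1956 × 234) = 668868 / 457704 = 1.46135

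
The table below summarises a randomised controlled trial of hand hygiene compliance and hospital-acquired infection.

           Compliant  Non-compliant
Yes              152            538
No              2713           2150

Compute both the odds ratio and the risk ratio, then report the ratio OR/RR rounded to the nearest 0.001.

Reading the table with exposure as columns: a = 152 (Compliant, case), b = 2713 (Compliant, non-case), c = 538 (Non-compliant, case), d = 2150.
OR = (152·2150)/(2713·538) = 326800/1459594 = 0.22390
Risk in exposed = 152/2865 = 0.05305; risk in unexposed = 538/2688 = 0.20015; RR = 0.26507
OR/RR = 0.22390 / 0.26507 = 0.84466
The outcome is not rare, so the OR lies further from 1 than the RR.

0.845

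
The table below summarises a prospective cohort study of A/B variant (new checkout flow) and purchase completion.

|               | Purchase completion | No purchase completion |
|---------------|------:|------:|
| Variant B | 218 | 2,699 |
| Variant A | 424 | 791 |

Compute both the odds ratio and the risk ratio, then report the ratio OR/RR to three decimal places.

0.704

Cells: a = 218, b = 2699, c = 424, d = 791.
OR = (218·791)/(2699·424) = 172438/1144376 = 0.15068
Risk in exposed = 218/2917 = 0.07473; risk in unexposed = 424/1215 = 0.34897; RR = 0.21416
OR/RR = 0.15068 / 0.21416 = 0.70361
The outcome is not rare, so the OR lies further from 1 than the RR.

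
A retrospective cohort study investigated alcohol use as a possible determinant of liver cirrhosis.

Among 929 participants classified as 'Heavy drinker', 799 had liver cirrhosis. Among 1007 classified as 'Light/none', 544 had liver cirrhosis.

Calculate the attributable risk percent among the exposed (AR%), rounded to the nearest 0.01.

From the description: a = 799, b = 130, c = 544, d = 463.
Risk in exposed = 799/929 = 0.86006; risk in unexposed = 544/1007 = 0.54022.
RR = 0.86006/0.54022 = 1.59207
AR% = (RR − 1)/RR × 100 = (1.59207 − 1)/1.59207 × 100 = 37.1886%

37.19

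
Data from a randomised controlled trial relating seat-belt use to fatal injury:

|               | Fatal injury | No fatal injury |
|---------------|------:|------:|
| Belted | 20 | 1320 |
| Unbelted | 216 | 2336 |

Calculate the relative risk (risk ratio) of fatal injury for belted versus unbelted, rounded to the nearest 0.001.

0.176

Cells: a = 20, b = 1320, c = 216, d = 2336.
Risk in exposed = 20/1340 = 0.01493; risk in unexposed = 216/2552 = 0.08464.
RR = 0.01493 / 0.08464 = 0.17634
The risk is 82% lower among the exposed than among the unexposed.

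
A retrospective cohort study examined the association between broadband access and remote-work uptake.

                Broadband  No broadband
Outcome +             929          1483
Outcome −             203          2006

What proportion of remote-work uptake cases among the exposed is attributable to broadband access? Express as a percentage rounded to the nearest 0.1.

Reading the table with exposure as columns: a = 929 (Broadband, case), b = 203 (Broadband, non-case), c = 1483 (No broadband, case), d = 2006.
Risk in exposed = 929/1132 = 0.82067; risk in unexposed = 1483/3489 = 0.42505.
RR = 0.82067/0.42505 = 1.93076
AR% = (RR − 1)/RR × 100 = (1.93076 − 1)/1.93076 × 100 = 48.2070%

48.2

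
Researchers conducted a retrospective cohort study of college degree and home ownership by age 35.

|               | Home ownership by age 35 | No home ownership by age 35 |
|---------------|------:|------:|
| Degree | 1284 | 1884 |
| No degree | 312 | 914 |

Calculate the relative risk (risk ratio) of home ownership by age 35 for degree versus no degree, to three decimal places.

1.593

Cells: a = 1284, b = 1884, c = 312, d = 914.
Risk in exposed = 1284/3168 = 0.40530; risk in unexposed = 312/1226 = 0.25449.
RR = 0.40530 / 0.25449 = 1.59263
The risk among the exposed is 1.59 times that among the unexposed.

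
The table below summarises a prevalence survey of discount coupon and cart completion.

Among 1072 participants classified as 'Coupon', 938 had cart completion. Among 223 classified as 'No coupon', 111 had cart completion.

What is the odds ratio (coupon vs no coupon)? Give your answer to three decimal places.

From the description: a = 938, b = 134, c = 111, d = 112.
OR = (a·d)/(b·c) = (938 × 112) / (134 × 111) = 105056 / 14874 = 7.06306
The odds of cart completion are about 7.06 times as high in the coupon group.

7.063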